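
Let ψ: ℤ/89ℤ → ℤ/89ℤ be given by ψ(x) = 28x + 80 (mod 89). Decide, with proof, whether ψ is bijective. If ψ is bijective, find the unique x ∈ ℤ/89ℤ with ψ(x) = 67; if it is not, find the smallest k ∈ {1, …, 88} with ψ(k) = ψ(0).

Recall: ψ is injective when ψ(u) = ψ(v) forces u = v.
If ψ(u) = ψ(v), then 28u ≡ 28v (mod 89). Because gcd(28, 89) = 1, we may cancel 28 to get u ≡ v (mod 89).
We now compute 28⁻¹ mod 89 explicitly. Euclid's algorithm: 89 = 3·28 + 5, 28 = 5·5 + 3, 5 = 1·3 + 2, 3 = 1·2 + 1; back-substituting gives 1 = 35·28 − 11·89, so 28⁻¹ ≡ 35 (mod 89).
For any y ∈ ℤ/89ℤ, x = 35(y − 80) mod 89 satisfies ψ(x) = 28·35(y − 80) + 80 ≡ y (since 28·35 ≡ 1 mod 89). So every y has a preimage.
Hence ψ is bijective.
Since ψ is bijective, we compute ψ⁻¹(67): solve 28x + 80 ≡ 67 (mod 89), i.e. 28x ≡ 76 (mod 89).
Multiplying by 28⁻¹ = 35 gives x ≡ 35·76 = 2660 = 29·89 + 79 ≡ 79 (mod 89).
Check: ψ(79) = 28·79 + 80 = 2292 = 25·89 + 67 ≡ 67 (mod 89).

79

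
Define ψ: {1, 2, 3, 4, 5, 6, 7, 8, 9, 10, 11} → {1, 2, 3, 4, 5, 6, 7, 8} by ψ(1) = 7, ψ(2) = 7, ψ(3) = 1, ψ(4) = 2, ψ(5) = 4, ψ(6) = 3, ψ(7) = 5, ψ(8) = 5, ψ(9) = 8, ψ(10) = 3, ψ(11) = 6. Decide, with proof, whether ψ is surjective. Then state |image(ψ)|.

8

Every element of the codomain has a preimage: 1 = ψ(3), 2 = ψ(4), 3 = ψ(6), 4 = ψ(5), 5 = ψ(7), 6 = ψ(11), 7 = ψ(1), 8 = ψ(9).
Therefore ψ is surjective.
The image of ψ is {1, 2, 3, 4, 5, 6, 7, 8}, which has 8 elements.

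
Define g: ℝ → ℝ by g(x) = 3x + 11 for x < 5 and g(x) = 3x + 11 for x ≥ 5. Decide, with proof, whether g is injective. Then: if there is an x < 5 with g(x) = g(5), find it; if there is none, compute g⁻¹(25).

Both pieces are strictly increasing (slopes 3 and 3), so each is injective on its own interval.
The left piece maps (−∞, 5) onto (−∞, 26); the right piece maps [5, ∞) onto [26, ∞).
These images are disjoint, so no value is attained by both pieces. Thus g is injective.
Because the two images are disjoint, no x < 5 has g(x) = g(5), so we compute g⁻¹(25): 25 lies in (−∞, 26), so solve 3x + 11 = 25: x = (25 − 11)/3 = 14/3.

14/3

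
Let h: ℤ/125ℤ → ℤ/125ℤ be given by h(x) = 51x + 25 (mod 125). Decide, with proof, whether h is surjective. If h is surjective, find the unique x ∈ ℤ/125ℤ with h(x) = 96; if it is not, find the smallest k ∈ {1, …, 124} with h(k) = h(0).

By definition, h is surjective if every y in the codomain equals h(x) for some x in the domain.
Since gcd(51, 125) = 1, 51 is invertible modulo 125. Euclid's algorithm: 125 = 2·51 + 23, 51 = 2·23 + 5, 23 = 4·5 + 3, 5 = 1·3 + 2, 3 = 1·2 + 1; back-substituting gives 1 = 76·51 − 31·125, so 51⁻¹ ≡ 76 (mod 125).
Then y ↦ 76(y − 25) is a two-sided inverse to h, so every y ∈ ℤ/125ℤ has a preimage.
Thus h is surjective.
Since h is surjective, we find h⁻¹(96): we need 51x ≡ 96 − 25 ≡ 71 (mod 125). Using 51⁻¹ = 76: x ≡ 76·71 = 5396 = 43·125 + 21, so x = 21.
Check: h(21) = 51·21 + 25 = 1096 = 8·125 + 96 ≡ 96 (mod 125).

21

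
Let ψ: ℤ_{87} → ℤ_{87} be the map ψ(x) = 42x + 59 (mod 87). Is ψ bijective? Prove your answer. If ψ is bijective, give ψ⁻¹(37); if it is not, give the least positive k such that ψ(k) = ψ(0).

Recall that ψ is injective if ψ(s) = ψ(t) implies s = t.
We have gcd(42, 87) = 3 > 1. Taking s = 0 and t = 29: ψ(0) = 59 and ψ(29) = 42·29 + 59 = 1277 ≡ 59 (mod 87).
So ψ(0) = ψ(29) while 0 ≠ 29, therefore ψ is not injective, hence not bijective.
Since ψ is not bijective, we find the least positive k with ψ(k) = ψ(0): this means 42k ≡ 0 (mod 87), i.e. 87 ∣ 42k. Since gcd(42, 87) = 3, dividing through by 3 this holds exactly when 29 ∣ 14k, and as gcd(14, 29) = 1, exactly when 29 ∣ k.
The smallest positive such k is 29.

29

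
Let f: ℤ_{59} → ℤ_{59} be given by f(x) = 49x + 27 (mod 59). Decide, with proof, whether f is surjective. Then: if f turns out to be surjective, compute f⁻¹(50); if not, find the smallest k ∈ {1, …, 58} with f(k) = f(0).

39

Since gcd(49, 59) = 1, 49 is invertible modulo 59. Euclid's algorithm: 59 = 1·49 + 10, 49 = 4·10 + 9, 10 = 1·9 + 1; back-substituting gives 1 = 53·49 − 44·59, so 49⁻¹ ≡ 53 (mod 59).
Then y ↦ 53(y − 27) is a two-sided inverse to f, so every y ∈ ℤ_{59} has a preimage.
Therefore f is surjective.
Since f is surjective, we compute f⁻¹(50): solve 49x + 27 ≡ 50 (mod 59), i.e. 49x ≡ 23 (mod 59).
Multiplying by 49⁻¹ = 53 gives x ≡ 53·23 = 1219 = 20·59 + 39 ≡ 39 (mod 59).
Check: f(39) = 49·39 + 27 = 1938 = 32·59 + 50 ≡ 50 (mod 59).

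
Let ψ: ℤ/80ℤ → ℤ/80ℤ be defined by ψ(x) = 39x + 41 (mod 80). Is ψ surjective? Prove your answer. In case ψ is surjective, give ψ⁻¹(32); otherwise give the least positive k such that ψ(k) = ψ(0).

49

Since gcd(39, 80) = 1, 39 is invertible modulo 80. Euclid's algorithm: 80 = 2·39 + 2, 39 = 19·2 + 1; back-substituting gives 1 = 39·39 − 19·80, so 39⁻¹ ≡ 39 (mod 80).
Then y ↦ 39(y − 41) is a two-sided inverse to ψ, so every y ∈ ℤ/80ℤ has a preimage.
Hence ψ is surjective.
Since ψ is surjective, we compute ψ⁻¹(32): solve 39x + 41 ≡ 32 (mod 80), i.e. 39x ≡ 71 (mod 80).
Multiplying by 39⁻¹ = 39 gives x ≡ 39·71 = 2769 = 34·80 + 49 ≡ 49 (mod 80).
Check: ψ(49) = 39·49 + 41 = 1952 = 24·80 + 32 ≡ 32 (mod 80).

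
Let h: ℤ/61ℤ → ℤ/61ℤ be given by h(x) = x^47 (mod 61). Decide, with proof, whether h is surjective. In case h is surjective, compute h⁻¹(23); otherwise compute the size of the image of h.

Since 61 is prime, the nonzero elements of ℤ/61ℤ form a cyclic group of order 60.
As gcd(47, 60) = 1, raising to the 47th power is a bijection on this group: if s^47 ≡ t^47 then (st^{−1})^47 = 1, and the only element of order dividing gcd(47, 60) = 1 is 1, so s = t.
With h(0) = 0 this makes h injective on all of ℤ/61ℤ, hence bijective (finite equal-size domain and codomain). In particular h is surjective.
Since h is surjective, we find the preimage of 23. The inverse of x ↦ x^47 on (ℤ/61ℤ)^× is x ↦ x^23, because 47·23 = 1081 = 18·60 + 1 ≡ 1 (mod 60) and x^{60} = 1 for x ≠ 0 (Fermat). So h⁻¹(23) = 23^23 mod 61.
Repeated squaring mod 61: 23^1 ≡ 23, 23^2 ≡ 23² = 529 ≡ 41, 23^4 ≡ 41² = 1681 ≡ 34, 23^8 ≡ 34² = 1156 ≡ 58, 23^16 ≡ 58² = 3364 ≡ 9. Since 23 = 16 + 4 + 2 + 1, 23^23 ≡ 9·34·41·23: 9·34 = 306 ≡ 1, then 1·41 = 41, then 41·23 = 943 ≡ 28. So 23^23 ≡ 28 (mod 61).
Hence h⁻¹(23) = 28.

28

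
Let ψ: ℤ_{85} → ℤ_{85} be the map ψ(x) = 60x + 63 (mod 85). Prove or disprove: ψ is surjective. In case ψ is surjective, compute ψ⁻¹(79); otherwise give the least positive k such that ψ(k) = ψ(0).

17

Since gcd(60, 85) = 5, we have 60x ≡ 0 (mod 5) for all x, so ψ(x) ≡ 3 (mod 5).
But 0 ≢ 3 (mod 5), so 0 ∈ ℤ_{85} has no preimage. So ψ is not surjective.
Since ψ is not surjective, we find the least positive k with ψ(k) = ψ(0): this means 60k ≡ 0 (mod 85), i.e. 85 ∣ 60k. Since gcd(60, 85) = 5, dividing through by 5 this holds exactly when 17 ∣ 12k, and as gcd(12, 17) = 1, exactly when 17 ∣ k.
The smallest positive such k is 17.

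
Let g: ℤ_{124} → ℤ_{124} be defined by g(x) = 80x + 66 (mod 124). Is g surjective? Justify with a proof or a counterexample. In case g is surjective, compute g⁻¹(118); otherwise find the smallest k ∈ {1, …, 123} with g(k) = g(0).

Recall that surjectivity means every element of the codomain has a preimage under g.
Since gcd(80, 124) = 4, we have 80x ≡ 0 (mod 4) for all x, so g(x) ≡ 2 (mod 4).
But 0 ≢ 2 (mod 4), so 0 ∈ ℤ_{124} has no preimage. Therefore g is not surjective.
Since g is not surjective, we find the least positive k with g(k) = g(0): this means 80k ≡ 0 (mod 124), i.e. 124 ∣ 80k. Since gcd(80, 124) = 4, dividing through by 4 this holds exactly when 31 ∣ 20k, and as gcd(20, 31) = 1, exactly when 31 ∣ k.
The smallest positive such k is 31.

31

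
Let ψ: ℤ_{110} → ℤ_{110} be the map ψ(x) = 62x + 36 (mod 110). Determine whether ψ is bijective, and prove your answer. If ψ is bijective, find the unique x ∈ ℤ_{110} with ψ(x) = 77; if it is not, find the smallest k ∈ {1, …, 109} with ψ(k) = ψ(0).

We have gcd(62, 110) = 2 > 1. Taking u = 0 and v = 55: ψ(0) = 36 and ψ(55) = 62·55 + 36 = 3446 ≡ 36 (mod 110).
So ψ(0) = ψ(55) while 0 ≠ 55, thus ψ is not injective, hence not bijective.
Since ψ is not bijective, we find the least positive k with ψ(k) = ψ(0): this means 62k ≡ 0 (mod 110), i.e. 110 ∣ 62k. Since gcd(62, 110) = 2, dividing through by 2 this holds exactly when 55 ∣ 31k, and as gcd(31, 55) = 1, exactly when 55 ∣ k.
The smallest positive such k is 55.

55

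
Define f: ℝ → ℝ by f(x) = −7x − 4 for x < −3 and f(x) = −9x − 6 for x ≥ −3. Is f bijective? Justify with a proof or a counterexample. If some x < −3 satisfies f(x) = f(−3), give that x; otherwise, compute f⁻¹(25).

Both pieces are strictly decreasing (slopes −7 and −9), so each is injective on its own interval.
The left piece maps (−∞, −3) onto (17, ∞); the right piece maps [−3, ∞) onto (−∞, 21].
These images overlap. In particular f(−3) = 21 (right piece), and solving −7x − 4 = 21 on the left piece gives x = −25/7 < −3.
So f(−25/7) = f(−3) with −25/7 ≠ −3, and f is not injective, hence not bijective. This x = −25/7 is the requested value below −3.

-25/7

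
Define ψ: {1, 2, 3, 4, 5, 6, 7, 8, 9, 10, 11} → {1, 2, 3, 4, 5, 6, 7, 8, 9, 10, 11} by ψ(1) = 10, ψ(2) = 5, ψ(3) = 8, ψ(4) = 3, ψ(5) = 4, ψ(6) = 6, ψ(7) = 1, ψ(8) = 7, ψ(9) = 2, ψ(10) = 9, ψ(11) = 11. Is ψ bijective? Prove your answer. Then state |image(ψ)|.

The values 10, 5, 8, 3, 4, 6, 1, 7, 2, 9, 11 are a permutation of {1, 2, 3, 4, 5, 6, 7, 8, 9, 10, 11}: each element appears exactly once.
So ψ is injective and surjective, hence bijective.
The image of ψ is {1, 2, 3, 4, 5, 6, 7, 8, 9, 10, 11}, which has 11 elements.

11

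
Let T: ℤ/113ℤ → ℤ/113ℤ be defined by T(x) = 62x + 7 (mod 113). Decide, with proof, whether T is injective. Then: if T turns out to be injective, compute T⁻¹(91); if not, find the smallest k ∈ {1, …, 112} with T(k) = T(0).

5

Recall: T is injective when T(a) = T(b) forces a = b.
Suppose T(a) = T(b) in ℤ/113ℤ. Then 62a + 7 ≡ 62b + 7 (mod 113), therefore 62(a − b) ≡ 0 (mod 113).
Since gcd(62, 113) = 1, 62 is invertible modulo 113, thus a − b ≡ 0 (mod 113), i.e. a = b.
So T is injective.
We now compute 62⁻¹ mod 113 explicitly. Euclid's algorithm: 113 = 1·62 + 51, 62 = 1·51 + 11, 51 = 4·11 + 7, 11 = 1·7 + 4, 7 = 1·4 + 3, 4 = 1·3 + 1; back-substituting gives 1 = 31·62 − 17·113, so 62⁻¹ ≡ 31 (mod 113).
Since T is injective, we find T⁻¹(91): we need 62x ≡ 91 − 7 ≡ 84 (mod 113). Using 62⁻¹ = 31: x ≡ 31·84 = 2604 = 23·113 + 5, so x = 5.
Check: T(5) = 62·5 + 7 = 317 = 2·113 + 91 ≡ 91 (mod 113).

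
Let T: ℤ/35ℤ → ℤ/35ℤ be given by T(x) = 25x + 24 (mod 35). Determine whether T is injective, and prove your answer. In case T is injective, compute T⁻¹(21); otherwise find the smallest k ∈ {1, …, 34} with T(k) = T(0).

We have gcd(25, 35) = 5 > 1. Taking u = 0 and v = 7: T(0) = 24 and T(7) = 25·7 + 24 = 199 ≡ 24 (mod 35).
So T(0) = T(7) while 0 ≠ 7, so T is not injective.
Since T is not injective, we find the least positive k with T(k) = T(0): this means 25k ≡ 0 (mod 35), i.e. 35 ∣ 25k. Since gcd(25, 35) = 5, dividing through by 5 this holds exactly when 7 ∣ 5k, and as gcd(5, 7) = 1, exactly when 7 ∣ k.
The smallest positive such k is 7.

7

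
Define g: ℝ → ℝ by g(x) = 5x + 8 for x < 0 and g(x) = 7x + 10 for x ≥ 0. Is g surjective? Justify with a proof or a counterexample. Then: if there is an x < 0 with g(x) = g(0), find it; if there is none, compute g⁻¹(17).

Both pieces are strictly increasing (slopes 5 and 7), so each is injective on its own interval.
The left piece maps (−∞, 0) onto (−∞, 8); the right piece maps [0, ∞) onto [10, ∞).
The union (−∞, 8) ∪ [10, ∞) omits the interval between 8 and 10; in particular 8 has no preimage. So g is not surjective.
Because the two images are disjoint, no x < 0 has g(x) = g(0), so we compute g⁻¹(17): 17 lies in [10, ∞), so solve 7x + 10 = 17: x = (17 − 10)/7 = 1.

1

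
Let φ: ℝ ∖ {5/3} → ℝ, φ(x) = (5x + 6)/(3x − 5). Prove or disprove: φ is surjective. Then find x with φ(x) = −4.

If φ(x) = 5/3, cross-multiplying gives 3(5x + 6) = 5(3x − 5), which simplifies to 18 = −25 — false.  So 5/3 has no preimage and φ is not surjective.
Solving φ(x) = −4: cross-multiplying gives 5x + 6 = −4(3x − 5), which rearranges to 17x = 14, so x = 14/17.

14/17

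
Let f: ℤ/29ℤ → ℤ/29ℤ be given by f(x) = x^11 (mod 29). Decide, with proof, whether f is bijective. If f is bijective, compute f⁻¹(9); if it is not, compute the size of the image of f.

6

Since 29 is prime, the nonzero elements of ℤ/29ℤ form a cyclic group of order 28.
As gcd(11, 28) = 1, raising to the 11th power is a bijection on this group: if u^11 ≡ v^11 then (uv^{−1})^11 = 1, and the only element of order dividing gcd(11, 28) = 1 is 1, so u = v.
With f(0) = 0 this makes f injective on all of ℤ/29ℤ, hence bijective (finite equal-size domain and codomain). In particular f is bijective.
Since f is bijective, we find the preimage of 9. The inverse of x ↦ x^11 on (ℤ/29ℤ)^× is x ↦ x^23, because 11·23 = 253 = 9·28 + 1 ≡ 1 (mod 28) and x^{28} = 1 for x ≠ 0 (Fermat). So f⁻¹(9) = 9^23 mod 29.
Repeated squaring mod 29: 9^1 ≡ 9, 9^2 ≡ 9² = 81 ≡ 23, 9^4 ≡ 23² = 529 ≡ 7, 9^8 ≡ 7² = 49 ≡ 20, 9^16 ≡ 20² = 400 ≡ 23. Since 23 = 16 + 4 + 2 + 1, 9^23 ≡ 23·7·23·9: 23·7 = 161 ≡ 16, then 16·23 = 368 ≡ 20, then 20·9 = 180 ≡ 6. So 9^23 ≡ 6 (mod 29).
Hence f⁻¹(9) = 6.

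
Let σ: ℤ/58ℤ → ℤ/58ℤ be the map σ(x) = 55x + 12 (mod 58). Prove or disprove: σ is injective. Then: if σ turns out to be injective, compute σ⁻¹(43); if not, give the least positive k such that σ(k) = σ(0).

Suppose σ(u) = σ(v) in ℤ/58ℤ. Then 55u + 12 ≡ 55v + 12 (mod 58), so 55(u − v) ≡ 0 (mod 58).
Since gcd(55, 58) = 1, 55 is invertible modulo 58, therefore u − v ≡ 0 (mod 58), i.e. u = v.
Hence σ is injective.
We now compute 55⁻¹ mod 58 explicitly. Euclid's algorithm: 58 = 1·55 + 3, 55 = 18·3 + 1; back-substituting gives 1 = 19·55 − 18·58, so 55⁻¹ ≡ 19 (mod 58).
Since σ is injective, we find σ⁻¹(43): we need 55x ≡ 43 − 12 ≡ 31 (mod 58). Using 55⁻¹ = 19: x ≡ 19·31 = 589 = 10·58 + 9, so x = 9.
Check: σ(9) = 55·9 + 12 = 507 = 8·58 + 43 ≡ 43 (mod 58).

9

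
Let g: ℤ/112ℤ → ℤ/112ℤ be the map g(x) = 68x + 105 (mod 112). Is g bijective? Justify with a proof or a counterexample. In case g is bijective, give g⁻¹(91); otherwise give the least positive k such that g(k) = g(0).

28

We have gcd(68, 112) = 4 > 1. Taking a = 0 and b = 28: g(0) = 105 and g(28) = 68·28 + 105 = 2009 ≡ 105 (mod 112).
So g(0) = g(28) while 0 ≠ 28, so g is not injective, hence not bijective.
Since g is not bijective, we find the least positive k with g(k) = g(0): this means 68k ≡ 0 (mod 112), i.e. 112 ∣ 68k. Since gcd(68, 112) = 4, dividing through by 4 this holds exactly when 28 ∣ 17k, and as gcd(17, 28) = 1, exactly when 28 ∣ k.
The smallest positive such k is 28.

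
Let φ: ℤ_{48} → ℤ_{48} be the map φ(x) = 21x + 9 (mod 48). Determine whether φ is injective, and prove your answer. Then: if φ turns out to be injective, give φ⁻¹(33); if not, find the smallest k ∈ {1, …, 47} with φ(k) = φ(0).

16

Recall: injectivity means: for all s, t in the domain, φ(s) = φ(t) implies s = t.
We have gcd(21, 48) = 3 > 1. Taking s = 0 and t = 16: φ(0) = 9 and φ(16) = 21·16 + 9 = 345 ≡ 9 (mod 48).
So φ(0) = φ(16) while 0 ≠ 16, therefore φ is not injective.
Since φ is not injective, we find the least positive k with φ(k) = φ(0): this means 21k ≡ 0 (mod 48), i.e. 48 ∣ 21k. Since gcd(21, 48) = 3, dividing through by 3 this holds exactly when 16 ∣ 7k, and as gcd(7, 16) = 1, exactly when 16 ∣ k.
The smallest positive such k is 16.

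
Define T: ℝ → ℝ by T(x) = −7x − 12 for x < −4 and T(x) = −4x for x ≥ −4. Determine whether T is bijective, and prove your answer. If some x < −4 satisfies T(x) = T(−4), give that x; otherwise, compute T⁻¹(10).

Both pieces are strictly decreasing (slopes −7 and −4), so each is injective on its own interval.
The left piece maps (−∞, −4) onto (16, ∞); the right piece maps [−4, ∞) onto (−∞, 16].
Since 16 = 16, the images partition ℝ: T is injective and surjective, hence bijective.
Because the two images are disjoint, no x < −4 has T(x) = T(−4), so we compute T⁻¹(10): 10 lies in (−∞, 16], so solve −4x = 10: x = (10 − 0)/(−4) = −5/2.

-5/2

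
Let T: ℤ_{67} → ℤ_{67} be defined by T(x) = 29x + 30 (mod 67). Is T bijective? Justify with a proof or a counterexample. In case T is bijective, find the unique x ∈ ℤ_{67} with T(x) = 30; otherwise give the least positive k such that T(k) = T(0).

If T(u) = T(v), then 29u ≡ 29v (mod 67). Because gcd(29, 67) = 1, we may cancel 29 to get u ≡ v (mod 67).
We now compute 29⁻¹ mod 67 explicitly. Euclid's algorithm: 67 = 2·29 + 9, 29 = 3·9 + 2, 9 = 4·2 + 1; back-substituting gives 1 = 37·29 − 16·67, so 29⁻¹ ≡ 37 (mod 67).
For any y ∈ ℤ_{67}, x = 37(y − 30) mod 67 satisfies T(x) = 29·37(y − 30) + 30 ≡ y (since 29·37 ≡ 1 mod 67). So every y has a preimage.
Hence T is bijective.
Since T is bijective, we find T⁻¹(30): we need 29x ≡ 30 − 30 ≡ 0 (mod 67). Using 29⁻¹ = 37: x ≡ 37·0 = 0, so x = 0.
Check: T(0) = 29·0 + 30 = 30 ≡ 30 (mod 67).

0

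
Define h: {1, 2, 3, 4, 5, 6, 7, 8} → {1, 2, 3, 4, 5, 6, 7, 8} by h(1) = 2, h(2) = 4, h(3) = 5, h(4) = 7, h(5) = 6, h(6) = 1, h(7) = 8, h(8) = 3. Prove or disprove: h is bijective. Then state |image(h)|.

8

The values 2, 4, 5, 7, 6, 1, 8, 3 are a permutation of {1, 2, 3, 4, 5, 6, 7, 8}: each element appears exactly once.
So h is injective and surjective, hence bijective.
The image of h is {1, 2, 3, 4, 5, 6, 7, 8}, which has 8 elements.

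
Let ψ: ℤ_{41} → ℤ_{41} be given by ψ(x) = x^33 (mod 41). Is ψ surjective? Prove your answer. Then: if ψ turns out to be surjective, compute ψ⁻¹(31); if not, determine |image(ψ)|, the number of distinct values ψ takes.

Since 41 is prime, the nonzero elements of ℤ_{41} form a cyclic group of order 40.
As gcd(33, 40) = 1, raising to the 33rd power is a bijection on this group: if s^33 ≡ t^33 then (st^{−1})^33 = 1, and the only element of order dividing gcd(33, 40) = 1 is 1, so s = t.
With ψ(0) = 0 this makes ψ injective on all of ℤ_{41}, hence bijective (finite equal-size domain and codomain). In particular ψ is surjective.
Since ψ is surjective, we find the preimage of 31. The inverse of x ↦ x^33 on (ℤ_{41})^× is x ↦ x^17, because 33·17 = 561 = 14·40 + 1 ≡ 1 (mod 40) and x^{40} = 1 for x ≠ 0 (Fermat). So ψ⁻¹(31) = 31^17 mod 41.
Repeated squaring mod 41: 31^1 ≡ 31, 31^2 ≡ 31² = 961 ≡ 18, 31^4 ≡ 18² = 324 ≡ 37, 31^8 ≡ 37² = 1369 ≡ 16, 31^16 ≡ 16² = 256 ≡ 10. Since 17 = 16 + 1, 31^17 ≡ 10·31: 10·31 = 310 ≡ 23. So 31^17 ≡ 23 (mod 41).
Hence ψ⁻¹(31) = 23.

23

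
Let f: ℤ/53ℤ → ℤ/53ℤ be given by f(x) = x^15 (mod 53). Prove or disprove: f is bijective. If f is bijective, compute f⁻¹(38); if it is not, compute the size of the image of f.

Since 53 is prime, the nonzero elements of ℤ/53ℤ form a cyclic group of order 52.
As gcd(15, 52) = 1, raising to the 15th power is a bijection on this group: if s^15 ≡ t^15 then (st^{−1})^15 = 1, and the only element of order dividing gcd(15, 52) = 1 is 1, so s = t.
With f(0) = 0 this makes f injective on all of ℤ/53ℤ, hence bijective (finite equal-size domain and codomain). In particular f is bijective.
Since f is bijective, we find the preimage of 38. The inverse of x ↦ x^15 on (ℤ/53ℤ)^× is x ↦ x^7, because 15·7 = 105 = 2·52 + 1 ≡ 1 (mod 52) and x^{52} = 1 for x ≠ 0 (Fermat). So f⁻¹(38) = 38^7 mod 53.
Repeated squaring mod 53: 38^1 ≡ 38, 38^2 ≡ 38² = 1444 ≡ 13, 38^4 ≡ 13² = 169 ≡ 10. Since 7 = 4 + 2 + 1, 38^7 ≡ 10·13·38: 10·13 = 130 ≡ 24, then 24·38 = 912 ≡ 11. So 38^7 ≡ 11 (mod 53).
Hence f⁻¹(38) = 11.

11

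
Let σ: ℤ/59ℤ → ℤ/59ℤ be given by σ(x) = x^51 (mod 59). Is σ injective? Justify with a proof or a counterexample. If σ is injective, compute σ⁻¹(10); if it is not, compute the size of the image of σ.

Since 59 is prime, the nonzero elements of ℤ/59ℤ form a cyclic group of order 58.
As gcd(51, 58) = 1, raising to the 51st power is a bijection on this group: if s^51 ≡ t^51 then (st^{−1})^51 = 1, and the only element of order dividing gcd(51, 58) = 1 is 1, so s = t.
With σ(0) = 0 this makes σ injective on all of ℤ/59ℤ, hence bijective (finite equal-size domain and codomain). In particular σ is injective.
Since σ is injective, we find the preimage of 10. The inverse of x ↦ x^51 on (ℤ/59ℤ)^× is x ↦ x^33, because 51·33 = 1683 = 29·58 + 1 ≡ 1 (mod 58) and x^{58} = 1 for x ≠ 0 (Fermat). So σ⁻¹(10) = 10^33 mod 59.
Repeated squaring mod 59: 10^1 ≡ 10, 10^2 ≡ 10² = 100 ≡ 41, 10^4 ≡ 41² = 1681 ≡ 29, 10^8 ≡ 29² = 841 ≡ 15, 10^16 ≡ 15² = 225 ≡ 48, 10^32 ≡ 48² = 2304 ≡ 3. Since 33 = 32 + 1, 10^33 ≡ 3·10: 3·10 = 30. So 10^33 ≡ 30 (mod 59).
Hence σ⁻¹(10) = 30.

30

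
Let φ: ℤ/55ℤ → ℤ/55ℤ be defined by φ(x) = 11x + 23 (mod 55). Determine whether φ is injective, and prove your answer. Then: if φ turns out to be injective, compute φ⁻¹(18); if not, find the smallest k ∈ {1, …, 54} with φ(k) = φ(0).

By definition, φ is injective if φ(s) = φ(t) implies s = t.
We have gcd(11, 55) = 11 > 1. Taking s = 0 and t = 5: φ(0) = 23 and φ(5) = 11·5 + 23 = 78 ≡ 23 (mod 55).
So φ(0) = φ(5) while 0 ≠ 5, thus φ is not injective.
Since φ is not injective, we find the least positive k with φ(k) = φ(0): this means 11k ≡ 0 (mod 55), i.e. 55 ∣ 11k. Since gcd(11, 55) = 11, dividing through by 11 this holds exactly when 5 ∣ k.
The smallest positive such k is 5.

5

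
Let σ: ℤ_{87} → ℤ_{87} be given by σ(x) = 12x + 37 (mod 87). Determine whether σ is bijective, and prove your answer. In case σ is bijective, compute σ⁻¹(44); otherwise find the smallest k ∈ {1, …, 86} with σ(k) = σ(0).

Recall that σ is injective when σ(a) = σ(b) forces a = b.
We have gcd(12, 87) = 3 > 1. Taking a = 0 and b = 29: σ(0) = 37 and σ(29) = 12·29 + 37 = 385 ≡ 37 (mod 87).
So σ(0) = σ(29) while 0 ≠ 29, hence σ is not injective, hence not bijective.
Since σ is not bijective, we find the least positive k with σ(k) = σ(0): this means 12k ≡ 0 (mod 87), i.e. 87 ∣ 12k. Since gcd(12, 87) = 3, dividing through by 3 this holds exactly when 29 ∣ 4k, and as gcd(4, 29) = 1, exactly when 29 ∣ k.
The smallest positive such k is 29.

29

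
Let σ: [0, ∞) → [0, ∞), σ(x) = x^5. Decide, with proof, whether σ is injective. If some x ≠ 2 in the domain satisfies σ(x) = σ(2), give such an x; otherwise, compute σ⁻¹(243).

On [0, ∞), x ↦ x^5 is strictly increasing, so σ(s) = σ(t) forces s = t. Thus σ is injective.
Since x ↦ x^5 is strictly increasing on [0, ∞), it is injective there, so no x ≠ 2 in the domain has σ(x) = σ(2). We therefore compute σ⁻¹(243) = 243^{1/5} = 3 (indeed 3^5 = 243).

3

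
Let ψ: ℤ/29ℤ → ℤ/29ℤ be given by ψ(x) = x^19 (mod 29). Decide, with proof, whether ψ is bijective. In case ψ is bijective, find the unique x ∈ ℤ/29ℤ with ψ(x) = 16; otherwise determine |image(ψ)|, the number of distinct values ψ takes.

Since 29 is prime, the nonzero elements of ℤ/29ℤ form a cyclic group of order 28.
As gcd(19, 28) = 1, raising to the 19th power is a bijection on this group: if a^19 ≡ b^19 then (ab^{−1})^19 = 1, and the only element of order dividing gcd(19, 28) = 1 is 1, so a = b.
With ψ(0) = 0 this makes ψ injective on all of ℤ/29ℤ, hence bijective (finite equal-size domain and codomain). In particular ψ is bijective.
Since ψ is bijective, we find the preimage of 16. The inverse of x ↦ x^19 on (ℤ/29ℤ)^× is x ↦ x^3, because 19·3 = 57 = 2·28 + 1 ≡ 1 (mod 28) and x^{28} = 1 for x ≠ 0 (Fermat). So ψ⁻¹(16) = 16^3 mod 29.
Repeated squaring mod 29: 16^1 ≡ 16, 16^2 ≡ 16² = 256 ≡ 24. Since 3 = 2 + 1, 16^3 ≡ 24·16: 24·16 = 384 ≡ 7. So 16^3 ≡ 7 (mod 29).
Hence ψ⁻¹(16) = 7.

7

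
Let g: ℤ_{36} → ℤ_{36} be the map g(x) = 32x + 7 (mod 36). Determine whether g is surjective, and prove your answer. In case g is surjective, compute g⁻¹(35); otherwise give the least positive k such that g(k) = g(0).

Since gcd(32, 36) = 4, we have 32x ≡ 0 (mod 4) for all x, so g(x) ≡ 3 (mod 4).
But 0 ≢ 3 (mod 4), so 0 ∈ ℤ_{36} has no preimage. Therefore g is not surjective.
Since g is not surjective, we find the least positive k with g(k) = g(0): this means 32k ≡ 0 (mod 36), i.e. 36 ∣ 32k. Since gcd(32, 36) = 4, dividing through by 4 this holds exactly when 9 ∣ 8k, and as gcd(8, 9) = 1, exactly when 9 ∣ k.
The smallest positive such k is 9.

9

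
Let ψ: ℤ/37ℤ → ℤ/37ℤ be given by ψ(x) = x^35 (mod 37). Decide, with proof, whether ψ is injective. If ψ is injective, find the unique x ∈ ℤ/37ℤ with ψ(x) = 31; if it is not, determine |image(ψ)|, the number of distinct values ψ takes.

6

Since 37 is prime, the nonzero elements of ℤ/37ℤ form a cyclic group of order 36.
As gcd(35, 36) = 1, raising to the 35th power is a bijection on this group: if s^35 ≡ t^35 then (st^{−1})^35 = 1, and the only element of order dividing gcd(35, 36) = 1 is 1, so s = t.
With ψ(0) = 0 this makes ψ injective on all of ℤ/37ℤ, hence bijective (finite equal-size domain and codomain). In particular ψ is injective.
Since ψ is injective, we find the preimage of 31. The inverse of x ↦ x^35 on (ℤ/37ℤ)^× is x ↦ x^35, because 35·35 = 1225 = 34·36 + 1 ≡ 1 (mod 36) and x^{36} = 1 for x ≠ 0 (Fermat). So ψ⁻¹(31) = 31^35 mod 37.
Repeated squaring mod 37: 31^1 ≡ 31, 31^2 ≡ 31² = 961 ≡ 36, 31^4 ≡ 36² = 1296 ≡ 1, 31^8 ≡ 1² = 1, 31^16 ≡ 1² = 1, 31^32 ≡ 1² = 1. Since 35 = 32 + 2 + 1, 31^35 ≡ 1·36·31: 1·36 = 36, then 36·31 = 1116 ≡ 6. So 31^35 ≡ 6 (mod 37).
Hence ψ⁻¹(31) = 6.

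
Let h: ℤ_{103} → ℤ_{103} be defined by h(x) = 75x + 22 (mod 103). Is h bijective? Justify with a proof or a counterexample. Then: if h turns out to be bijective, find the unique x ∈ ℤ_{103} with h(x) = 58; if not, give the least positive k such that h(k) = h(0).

If h(x_1) = h(x_2), then 75x_1 ≡ 75x_2 (mod 103). Because gcd(75, 103) = 1, we may cancel 75 to get x_1 ≡ x_2 (mod 103).
We now compute 75⁻¹ mod 103 explicitly. Euclid's algorithm: 103 = 1·75 + 28, 75 = 2·28 + 19, 28 = 1·19 + 9, 19 = 2·9 + 1; back-substituting gives 1 = 11·75 − 8·103, so 75⁻¹ ≡ 11 (mod 103).
Then y ↦ 11(y − 22) is a two-sided inverse to h, so every y ∈ ℤ_{103} has a preimage.
Thus h is bijective.
Since h is bijective, we compute h⁻¹(58): solve 75x + 22 ≡ 58 (mod 103), i.e. 75x ≡ 36 (mod 103).
Multiplying by 75⁻¹ = 11 gives x ≡ 11·36 = 396 = 3·103 + 87 ≡ 87 (mod 103).
Check: h(87) = 75·87 + 22 = 6547 = 63·103 + 58 ≡ 58 (mod 103).

87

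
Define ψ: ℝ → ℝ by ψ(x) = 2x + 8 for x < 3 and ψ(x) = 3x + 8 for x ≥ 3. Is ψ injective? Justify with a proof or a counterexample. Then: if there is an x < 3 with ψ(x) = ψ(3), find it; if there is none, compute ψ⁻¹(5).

Both pieces are strictly increasing (slopes 2 and 3), so each is injective on its own interval.
The left piece maps (−∞, 3) onto (−∞, 14); the right piece maps [3, ∞) onto [17, ∞).
These images are disjoint, so no value is attained by both pieces. So ψ is injective.
Because the two images are disjoint, no x < 3 has ψ(x) = ψ(3), so we compute ψ⁻¹(5): 5 lies in (−∞, 14), so solve 2x + 8 = 5: x = (5 − 8)/2 = −3/2.

-3/2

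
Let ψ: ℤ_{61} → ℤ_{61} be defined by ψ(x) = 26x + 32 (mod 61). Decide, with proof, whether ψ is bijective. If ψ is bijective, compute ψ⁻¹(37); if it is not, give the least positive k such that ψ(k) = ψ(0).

26

Suppose ψ(a) = ψ(b) in ℤ_{61}. Then 26a + 32 ≡ 26b + 32 (mod 61), so 26(a − b) ≡ 0 (mod 61).
Since gcd(26, 61) = 1, 26 is invertible modulo 61, so a − b ≡ 0 (mod 61), i.e. a = b.
We now compute 26⁻¹ mod 61 explicitly. Euclid's algorithm: 61 = 2·26 + 9, 26 = 2·9 + 8, 9 = 1·8 + 1; back-substituting gives 1 = 54·26 − 23·61, so 26⁻¹ ≡ 54 (mod 61).
Then y ↦ 54(y − 32) is a two-sided inverse to ψ, so every y ∈ ℤ_{61} has a preimage.
Therefore ψ is bijective.
Since ψ is bijective, we compute ψ⁻¹(37): solve 26x + 32 ≡ 37 (mod 61), i.e. 26x ≡ 5 (mod 61).
Multiplying by 26⁻¹ = 54 gives x ≡ 54·5 = 270 = 4·61 + 26 ≡ 26 (mod 61).
Check: ψ(26) = 26·26 + 32 = 708 = 11·61 + 37 ≡ 37 (mod 61).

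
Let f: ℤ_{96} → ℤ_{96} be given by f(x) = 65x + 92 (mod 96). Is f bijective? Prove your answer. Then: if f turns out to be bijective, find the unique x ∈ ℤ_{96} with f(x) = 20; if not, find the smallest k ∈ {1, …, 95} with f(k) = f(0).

24

Suppose f(s) = f(t) in ℤ_{96}. Then 65s + 92 ≡ 65t + 92 (mod 96), so 65(s − t) ≡ 0 (mod 96).
Since gcd(65, 96) = 1, 65 is invertible modulo 96, so s − t ≡ 0 (mod 96), i.e. s = t.
We now compute 65⁻¹ mod 96 explicitly. Euclid's algorithm: 96 = 1·65 + 31, 65 = 2·31 + 3, 31 = 10·3 + 1; back-substituting gives 1 = 65·65 − 44·96, so 65⁻¹ ≡ 65 (mod 96).
For any y ∈ ℤ_{96}, x = 65(y − 92) mod 96 satisfies f(x) = 65·65(y − 92) + 92 ≡ y (since 65·65 ≡ 1 mod 96). So every y has a preimage.
So f is bijective.
Since f is bijective, we compute f⁻¹(20): solve 65x + 92 ≡ 20 (mod 96), i.e. 65x ≡ 24 (mod 96).
Multiplying by 65⁻¹ = 65 gives x ≡ 65·24 = 1560 = 16·96 + 24 ≡ 24 (mod 96).
Check: f(24) = 65·24 + 92 = 1652 = 17·96 + 20 ≡ 20 (mod 96).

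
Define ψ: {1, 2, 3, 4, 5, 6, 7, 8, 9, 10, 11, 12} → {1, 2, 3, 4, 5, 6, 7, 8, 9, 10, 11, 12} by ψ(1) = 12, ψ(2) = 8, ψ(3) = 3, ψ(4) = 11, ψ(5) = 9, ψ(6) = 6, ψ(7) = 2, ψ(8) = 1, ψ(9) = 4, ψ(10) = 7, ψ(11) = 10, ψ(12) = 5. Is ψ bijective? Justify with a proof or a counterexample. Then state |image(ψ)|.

12

The values 12, 8, 3, 11, 9, 6, 2, 1, 4, 7, 10, 5 are a permutation of {1, 2, 3, 4, 5, 6, 7, 8, 9, 10, 11, 12}: each element appears exactly once.
So ψ is injective and surjective, hence bijective.
The image of ψ is {1, 2, 3, 4, 5, 6, 7, 8, 9, 10, 11, 12}, which has 12 elements.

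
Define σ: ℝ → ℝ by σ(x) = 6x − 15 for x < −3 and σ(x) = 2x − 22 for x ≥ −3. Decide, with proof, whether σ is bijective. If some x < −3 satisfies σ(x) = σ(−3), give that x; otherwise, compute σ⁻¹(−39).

-4

Both pieces are strictly increasing (slopes 6 and 2), so each is injective on its own interval.
The left piece maps (−∞, −3) onto (−∞, −33); the right piece maps [−3, ∞) onto [−28, ∞).
The images leave a gap (−33 has no preimage), so σ is not surjective, hence not bijective.
Because the two images are disjoint, no x < −3 has σ(x) = σ(−3), so we compute σ⁻¹(−39): −39 lies in (−∞, −33), so solve 6x − 15 = −39: x = (−39 + 15)/6 = −4.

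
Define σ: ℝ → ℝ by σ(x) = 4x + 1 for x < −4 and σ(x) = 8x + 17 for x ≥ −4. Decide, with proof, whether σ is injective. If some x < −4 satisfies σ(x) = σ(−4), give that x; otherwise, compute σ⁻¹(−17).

Both pieces are strictly increasing (slopes 4 and 8), so each is injective on its own interval.
The left piece maps (−∞, −4) onto (−∞, −15); the right piece maps [−4, ∞) onto [−15, ∞).
These images are disjoint, so no value is attained by both pieces. Therefore σ is injective.
Because the two images are disjoint, no x < −4 has σ(x) = σ(−4), so we compute σ⁻¹(−17): −17 lies in (−∞, −15), so solve 4x + 1 = −17: x = (−17 − 1)/4 = −9/2.

-9/2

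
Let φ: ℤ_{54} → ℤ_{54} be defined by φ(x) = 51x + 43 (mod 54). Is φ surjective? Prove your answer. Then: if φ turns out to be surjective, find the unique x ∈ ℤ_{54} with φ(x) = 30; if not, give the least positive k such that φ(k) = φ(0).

18

Since gcd(51, 54) = 3, we have 51x ≡ 0 (mod 3) for all x, so φ(x) ≡ 1 (mod 3).
But 0 ≢ 1 (mod 3), so 0 ∈ ℤ_{54} has no preimage. Therefore φ is not surjective.
Since φ is not surjective, we find the least positive k with φ(k) = φ(0): this means 51k ≡ 0 (mod 54), i.e. 54 ∣ 51k. Since gcd(51, 54) = 3, dividing through by 3 this holds exactly when 18 ∣ 17k, and as gcd(17, 18) = 1, exactly when 18 ∣ k.
The smallest positive such k is 18.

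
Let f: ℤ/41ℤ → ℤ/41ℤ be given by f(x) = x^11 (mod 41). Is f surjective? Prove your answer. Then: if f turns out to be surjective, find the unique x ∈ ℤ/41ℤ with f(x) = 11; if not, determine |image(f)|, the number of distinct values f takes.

17

Since 41 is prime, the nonzero elements of ℤ/41ℤ form a cyclic group of order 40.
As gcd(11, 40) = 1, raising to the 11th power is a bijection on this group: if x_1^11 ≡ x_2^11 then (x_1x_2^{−1})^11 = 1, and the only element of order dividing gcd(11, 40) = 1 is 1, so x_1 = x_2.
With f(0) = 0 this makes f injective on all of ℤ/41ℤ, hence bijective (finite equal-size domain and codomain). In particular f is surjective.
Since f is surjective, we find the preimage of 11. The inverse of x ↦ x^11 on (ℤ/41ℤ)^× is x ↦ x^11, because 11·11 = 121 = 3·40 + 1 ≡ 1 (mod 40) and x^{40} = 1 for x ≠ 0 (Fermat). So f⁻¹(11) = 11^11 mod 41.
Repeated squaring mod 41: 11^1 ≡ 11, 11^2 ≡ 11² = 121 ≡ 39, 11^4 ≡ 39² = 1521 ≡ 4, 11^8 ≡ 4² = 16. Since 11 = 8 + 2 + 1, 11^11 ≡ 16·39·11: 16·39 = 624 ≡ 9, then 9·11 = 99 ≡ 17. So 11^11 ≡ 17 (mod 41).
Hence f⁻¹(11) = 17.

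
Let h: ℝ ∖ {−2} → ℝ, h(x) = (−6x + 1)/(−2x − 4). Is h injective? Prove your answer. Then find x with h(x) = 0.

Suppose h(u) = h(v). Cross-multiplying: (−6u + 1)(−2v − 4) = (−6v + 1)(−2u − 4).
Expanding both sides and cancelling the symmetric terms leaves 26·(u − v) = 0. Since 26 ≠ 0, u = v. Thus h is injective.
Solving h(x) = 0: cross-multiplying gives −6x + 1 = 0(−2x − 4), which rearranges to −6x = −1, so x = 1/6.

1/6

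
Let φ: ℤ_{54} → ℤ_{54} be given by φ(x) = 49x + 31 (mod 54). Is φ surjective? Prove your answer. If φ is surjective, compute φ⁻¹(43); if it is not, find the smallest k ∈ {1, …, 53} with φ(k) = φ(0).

30

Recall that φ is surjective if every y in the codomain equals φ(x) for some x in the domain.
Since gcd(49, 54) = 1, 49 is invertible modulo 54. Euclid's algorithm: 54 = 1·49 + 5, 49 = 9·5 + 4, 5 = 1·4 + 1; back-substituting gives 1 = 43·49 − 39·54, so 49⁻¹ ≡ 43 (mod 54).
Then y ↦ 43(y − 31) is a two-sided inverse to φ, so every y ∈ ℤ_{54} has a preimage.
So φ is surjective.
Since φ is surjective, we find φ⁻¹(43): we need 49x ≡ 43 − 31 ≡ 12 (mod 54). Using 49⁻¹ = 43: x ≡ 43·12 = 516 = 9·54 + 30, so x = 30.
Check: φ(30) = 49·30 + 31 = 1501 = 27·54 + 43 ≡ 43 (mod 54).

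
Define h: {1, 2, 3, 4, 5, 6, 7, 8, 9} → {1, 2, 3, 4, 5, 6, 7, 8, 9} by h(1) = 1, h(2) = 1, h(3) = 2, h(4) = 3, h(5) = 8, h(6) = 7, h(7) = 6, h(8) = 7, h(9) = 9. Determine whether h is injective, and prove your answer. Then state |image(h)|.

h(1) = 1 = h(2) with 1 ≠ 2, so h is not injective.
The image of h is {1, 2, 3, 6, 7, 8, 9}, which has 7 elements.

7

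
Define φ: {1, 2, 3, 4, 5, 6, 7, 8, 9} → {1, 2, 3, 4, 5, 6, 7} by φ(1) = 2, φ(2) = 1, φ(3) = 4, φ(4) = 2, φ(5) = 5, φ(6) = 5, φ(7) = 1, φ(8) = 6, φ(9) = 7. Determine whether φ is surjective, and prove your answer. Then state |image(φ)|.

6

No element maps to 3, so φ is not surjective.
The image of φ is {1, 2, 4, 5, 6, 7}, which has 6 elements.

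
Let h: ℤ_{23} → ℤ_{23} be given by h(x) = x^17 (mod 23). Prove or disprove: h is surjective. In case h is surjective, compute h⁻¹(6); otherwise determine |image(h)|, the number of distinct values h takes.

Since 23 is prime, the nonzero elements of ℤ_{23} form a cyclic group of order 22.
As gcd(17, 22) = 1, raising to the 17th power is a bijection on this group: if s^17 ≡ t^17 then (st^{−1})^17 = 1, and the only element of order dividing gcd(17, 22) = 1 is 1, so s = t.
With h(0) = 0 this makes h injective on all of ℤ_{23}, hence bijective (finite equal-size domain and codomain). In particular h is surjective.
Since h is surjective, we find the preimage of 6. The inverse of x ↦ x^17 on (ℤ_{23})^× is x ↦ x^13, because 17·13 = 221 = 10·22 + 1 ≡ 1 (mod 22) and x^{22} = 1 for x ≠ 0 (Fermat). So h⁻¹(6) = 6^13 mod 23.
Repeated squaring mod 23: 6^1 ≡ 6, 6^2 ≡ 6² = 36 ≡ 13, 6^4 ≡ 13² = 169 ≡ 8, 6^8 ≡ 8² = 64 ≡ 18. Since 13 = 8 + 4 + 1, 6^13 ≡ 18·8·6: 18·8 = 144 ≡ 6, then 6·6 = 36 ≡ 13. So 6^13 ≡ 13 (mod 23).
Hence h⁻¹(6) = 13.

13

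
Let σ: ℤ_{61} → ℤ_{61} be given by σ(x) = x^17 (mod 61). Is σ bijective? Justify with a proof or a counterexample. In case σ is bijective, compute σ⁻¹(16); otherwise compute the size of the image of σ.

Since 61 is prime, the nonzero elements of ℤ_{61} form a cyclic group of order 60.
As gcd(17, 60) = 1, raising to the 17th power is a bijection on this group: if s^17 ≡ t^17 then (st^{−1})^17 = 1, and the only element of order dividing gcd(17, 60) = 1 is 1, so s = t.
With σ(0) = 0 this makes σ injective on all of ℤ_{61}, hence bijective (finite equal-size domain and codomain). In particular σ is bijective.
Since σ is bijective, we find the preimage of 16. The inverse of x ↦ x^17 on (ℤ_{61})^× is x ↦ x^53, because 17·53 = 901 = 15·60 + 1 ≡ 1 (mod 60) and x^{60} = 1 for x ≠ 0 (Fermat). So σ⁻¹(16) = 16^53 mod 61.
Repeated squaring mod 61: 16^1 ≡ 16, 16^2 ≡ 16² = 256 ≡ 12, 16^4 ≡ 12² = 144 ≡ 22, 16^8 ≡ 22² = 484 ≡ 57, 16^16 ≡ 57² = 3249 ≡ 16, 16^32 ≡ 16² = 256 ≡ 12. Since 53 = 32 + 16 + 4 + 1, 16^53 ≡ 12·16·22·16: 12·16 = 192 ≡ 9, then 9·22 = 198 ≡ 15, then 15·16 = 240 ≡ 57. So 16^53 ≡ 57 (mod 61).
Hence σ⁻¹(16) = 57.

57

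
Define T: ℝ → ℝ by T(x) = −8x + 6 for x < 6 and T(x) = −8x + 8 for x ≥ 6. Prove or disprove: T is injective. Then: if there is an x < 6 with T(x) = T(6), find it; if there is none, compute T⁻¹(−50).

Both pieces are strictly decreasing (slopes −8 and −8), so each is injective on its own interval.
The left piece maps (−∞, 6) onto (−42, ∞); the right piece maps [6, ∞) onto (−∞, −40].
These images overlap. In particular T(6) = −40 (right piece), and solving −8x + 6 = −40 on the left piece gives x = 23/4 < 6.
So T(23/4) = T(6) with 23/4 ≠ 6, and T is not injective. This x = 23/4 is the requested value below 6.

23/4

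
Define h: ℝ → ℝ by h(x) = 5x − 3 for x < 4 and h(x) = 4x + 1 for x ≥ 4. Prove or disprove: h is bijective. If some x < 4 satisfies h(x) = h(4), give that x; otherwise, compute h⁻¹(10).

13/5

Both pieces are strictly increasing (slopes 5 and 4), so each is injective on its own interval.
The left piece maps (−∞, 4) onto (−∞, 17); the right piece maps [4, ∞) onto [17, ∞).
Since 17 = 17, the images partition ℝ: h is injective and surjective, hence bijective.
Because the two images are disjoint, no x < 4 has h(x) = h(4), so we compute h⁻¹(10): 10 lies in (−∞, 17), so solve 5x − 3 = 10: x = (10 + 3)/5 = 13/5.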